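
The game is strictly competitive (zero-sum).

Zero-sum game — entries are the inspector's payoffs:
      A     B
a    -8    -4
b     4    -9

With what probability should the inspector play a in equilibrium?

Row minima are -8 and -9, so the inspector's maximin is -8; column maxima are 4 and -4, so the inspectee's minimax is -4. These differ, so the equilibrium is in mixed strategies.
Let the inspector play a with probability p. The inspectee is indifferent when −8p + 4(1−p) = −4p − 9(1−p), giving p = 13/17.

13/17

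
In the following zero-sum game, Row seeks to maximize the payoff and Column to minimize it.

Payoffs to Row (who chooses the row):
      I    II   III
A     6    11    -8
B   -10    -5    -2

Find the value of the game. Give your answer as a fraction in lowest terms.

Column II is strictly dominated by I for Column (it gives Row more in every row).
The remaining 2×2 game on (A, B) × (I, III) has no saddle point. Let Row play A with probability p; indifference gives 6p − 10(1−p) = −8p − 2(1−p), so p = 4/11.
Similarly Column's optimal q on I is 3/11, and the value is 6·(3/11) + (-8)·(8/11) = -46/11.

-46/11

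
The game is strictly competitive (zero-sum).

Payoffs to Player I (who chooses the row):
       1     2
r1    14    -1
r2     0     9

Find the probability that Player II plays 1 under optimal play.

Row minima are -1 and 0, so Player I's maximin is 0; column maxima are 14 and 9, so Player II's minimax is 9. These differ, so the equilibrium is in mixed strategies.
Let Player II play 1 with probability q. Player I is indifferent when 14q − (1−q) = 9(1−q), giving q = 5/12.

5/12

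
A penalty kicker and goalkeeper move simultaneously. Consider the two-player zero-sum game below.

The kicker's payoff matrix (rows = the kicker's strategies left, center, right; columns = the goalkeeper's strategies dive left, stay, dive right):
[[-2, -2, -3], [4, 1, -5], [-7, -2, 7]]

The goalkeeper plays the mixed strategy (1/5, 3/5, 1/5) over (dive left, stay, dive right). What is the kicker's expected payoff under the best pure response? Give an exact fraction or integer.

2/5

left: (-2)·(1/5) + (-2)·(3/5) + (-3)·(1/5) = -11/5.
center: (4)·(1/5) + (1)·(3/5) + (-5)·(1/5) = 2/5.
right: (-7)·(1/5) + (-2)·(3/5) + (7)·(1/5) = -6/5.
The best pure response is center with expected payoff 2/5.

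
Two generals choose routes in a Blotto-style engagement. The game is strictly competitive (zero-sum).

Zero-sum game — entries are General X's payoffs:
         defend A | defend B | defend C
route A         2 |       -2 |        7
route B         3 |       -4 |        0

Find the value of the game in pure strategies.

-2

Row minima: -2, -4 → General X's maximin is -2.
Column maxima: 3, -2, 7 → General Y's minimax is -2.
They coincide at (route A, defend B), so the value is -2.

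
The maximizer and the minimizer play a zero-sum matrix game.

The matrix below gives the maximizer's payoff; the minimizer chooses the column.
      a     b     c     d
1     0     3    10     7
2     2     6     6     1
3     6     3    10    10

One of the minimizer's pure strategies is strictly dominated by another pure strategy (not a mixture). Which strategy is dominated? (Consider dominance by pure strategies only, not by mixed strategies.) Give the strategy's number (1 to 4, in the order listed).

The minimizer prefers columns that give the maximizer less. Compare c with a: 0 < 10, 2 < 6, 6 < 10.
So a strictly dominates c for the minimizer; c is strictly dominated.

3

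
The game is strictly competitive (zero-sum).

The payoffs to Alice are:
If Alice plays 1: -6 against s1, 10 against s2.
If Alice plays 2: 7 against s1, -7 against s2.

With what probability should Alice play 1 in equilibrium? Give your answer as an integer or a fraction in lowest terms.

Row minima are -6 and -7, so Alice's maximin is -6; column maxima are 7 and 10, so Bob's minimax is 7. These differ, so the equilibrium is in mixed strategies.
Let Alice play 1 with probability p. Bob is indifferent when −6p + 7(1−p) = 10p − 7(1−p), giving p = 7/15.

7/15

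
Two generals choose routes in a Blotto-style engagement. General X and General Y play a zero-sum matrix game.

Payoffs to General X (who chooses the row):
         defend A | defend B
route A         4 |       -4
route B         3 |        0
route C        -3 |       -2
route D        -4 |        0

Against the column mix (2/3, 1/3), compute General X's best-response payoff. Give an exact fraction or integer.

route A: (4)·(2/3) + (-4)·(1/3) = 4/3.
route B: (3)·(2/3) + (0)·(1/3) = 2.
route C: (-3)·(2/3) + (-2)·(1/3) = -8/3.
route D: (-4)·(2/3) + (0)·(1/3) = -8/3.
The best pure response is route B with expected payoff 2.

2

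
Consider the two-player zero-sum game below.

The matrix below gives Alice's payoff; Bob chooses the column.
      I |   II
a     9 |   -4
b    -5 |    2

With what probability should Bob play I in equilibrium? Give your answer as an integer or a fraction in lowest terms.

3/10

Row minima are -4 and -5, so Alice's maximin is -4; column maxima are 9 and 2, so Bob's minimax is 2. These differ, so the equilibrium is in mixed strategies.
Let Bob play I with probability q. Alice is indifferent when 9q − 4(1−q) = −5q + 2(1−q), giving q = 3/10.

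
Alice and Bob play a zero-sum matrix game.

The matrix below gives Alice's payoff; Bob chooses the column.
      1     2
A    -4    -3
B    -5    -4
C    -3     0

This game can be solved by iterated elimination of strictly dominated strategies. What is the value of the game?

Column 2 is strictly dominated by 1 for Bob (-4<-3, -5<-4, -3<0); eliminate 2.
Row B is strictly dominated by row A (-4>-5); eliminate B.
Row A is strictly dominated by row C (-3>-4); eliminate A.
Only (C, 1) remains, with payoff -3.

-3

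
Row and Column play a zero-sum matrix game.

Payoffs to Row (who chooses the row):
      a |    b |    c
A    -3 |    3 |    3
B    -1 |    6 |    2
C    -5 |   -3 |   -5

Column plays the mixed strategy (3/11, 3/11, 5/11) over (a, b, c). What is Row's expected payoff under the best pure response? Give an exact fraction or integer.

25/11

A: (-3)·(3/11) + (3)·(3/11) + (3)·(5/11) = 15/11.
B: (-1)·(3/11) + (6)·(3/11) + (2)·(5/11) = 25/11.
C: (-5)·(3/11) + (-3)·(3/11) + (-5)·(5/11) = -49/11.
The best pure response is B with expected payoff 25/11.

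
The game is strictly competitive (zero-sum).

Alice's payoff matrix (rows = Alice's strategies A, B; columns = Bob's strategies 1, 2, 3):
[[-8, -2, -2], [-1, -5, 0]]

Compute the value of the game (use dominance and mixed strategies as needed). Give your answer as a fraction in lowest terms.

-19/5

Column 3 is strictly dominated by 1 for Bob (it gives Alice more in every row).
The remaining 2×2 game on (A, B) × (1, 2) has no saddle point. Let Alice play A with probability p; indifference gives −8p − (1−p) = −2p − 5(1−p), so p = 2/5.
Similarly Bob's optimal q on 1 is 3/10, and the value is -8·(3/10) + (-2)·(7/10) = -19/5.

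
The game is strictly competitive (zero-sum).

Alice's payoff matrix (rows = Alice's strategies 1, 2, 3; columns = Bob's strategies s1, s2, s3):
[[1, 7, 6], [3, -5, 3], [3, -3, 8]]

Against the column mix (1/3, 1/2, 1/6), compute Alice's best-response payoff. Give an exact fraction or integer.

29/6

1: (1)·(1/3) + (7)·(1/2) + (6)·(1/6) = 29/6.
2: (3)·(1/3) + (-5)·(1/2) + (3)·(1/6) = -1.
3: (3)·(1/3) + (-3)·(1/2) + (8)·(1/6) = 5/6.
The best pure response is 1 with expected payoff 29/6.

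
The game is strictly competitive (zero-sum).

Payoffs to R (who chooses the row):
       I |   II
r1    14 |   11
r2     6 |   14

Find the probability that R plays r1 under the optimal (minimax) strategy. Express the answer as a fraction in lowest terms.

8/11

Row minima are 11 and 6, so R's maximin is 11; column maxima are 14 and 14, so C's minimax is 14. These differ, so the equilibrium is in mixed strategies.
Let R play r1 with probability p. C is indifferent when 14p + 6(1−p) = 11p + 14(1−p), giving p = 8/11.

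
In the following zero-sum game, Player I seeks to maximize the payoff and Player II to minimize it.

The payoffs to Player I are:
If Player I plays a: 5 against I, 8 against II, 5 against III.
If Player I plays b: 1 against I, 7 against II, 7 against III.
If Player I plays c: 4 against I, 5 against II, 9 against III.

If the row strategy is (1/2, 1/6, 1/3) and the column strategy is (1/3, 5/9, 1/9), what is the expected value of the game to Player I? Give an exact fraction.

Against (1/3, 5/9, 1/9), each row's expected payoff is a: 20/3; b: 5; c: 46/9.
Taking the (1/2, 1/6, 1/3)-weighted average: (1/2)·(20/3) + (1/6)·(5) + (1/3)·(46/9) = 317/54.

317/54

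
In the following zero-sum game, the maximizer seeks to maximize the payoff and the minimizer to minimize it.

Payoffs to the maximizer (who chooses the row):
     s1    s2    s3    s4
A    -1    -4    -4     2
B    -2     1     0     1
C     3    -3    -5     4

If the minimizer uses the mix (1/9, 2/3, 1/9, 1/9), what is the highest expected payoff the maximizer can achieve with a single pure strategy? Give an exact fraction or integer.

A: (-1)·(1/9) + (-4)·(2/3) + (-4)·(1/9) + (2)·(1/9) = -3.
B: (-2)·(1/9) + (1)·(2/3) + (0)·(1/9) + (1)·(1/9) = 5/9.
C: (3)·(1/9) + (-3)·(2/3) + (-5)·(1/9) + (4)·(1/9) = -16/9.
The best pure response is B with expected payoff 5/9.

5/9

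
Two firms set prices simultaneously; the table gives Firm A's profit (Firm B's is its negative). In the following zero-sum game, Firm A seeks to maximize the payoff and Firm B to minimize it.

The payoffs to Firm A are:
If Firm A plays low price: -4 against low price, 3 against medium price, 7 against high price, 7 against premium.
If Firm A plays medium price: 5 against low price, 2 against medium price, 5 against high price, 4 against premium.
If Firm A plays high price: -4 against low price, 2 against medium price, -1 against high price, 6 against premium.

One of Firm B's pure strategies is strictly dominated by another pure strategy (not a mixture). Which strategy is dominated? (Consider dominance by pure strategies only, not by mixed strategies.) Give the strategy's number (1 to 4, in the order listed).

4

Firm B prefers columns that give Firm A less. Compare premium with medium price: 3 < 7, 2 < 4, 2 < 6.
So medium price strictly dominates premium for Firm B; premium is strictly dominated.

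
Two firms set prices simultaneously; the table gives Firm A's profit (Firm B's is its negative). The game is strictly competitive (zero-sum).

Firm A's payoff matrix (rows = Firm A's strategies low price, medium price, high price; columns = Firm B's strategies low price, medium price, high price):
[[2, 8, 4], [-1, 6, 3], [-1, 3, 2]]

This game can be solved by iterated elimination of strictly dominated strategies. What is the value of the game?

Row medium price is strictly dominated by row low price (2>-1, 8>6, 4>3); eliminate medium price.
Column high price is strictly dominated by low price for Firm B (2<4, -1<2); eliminate high price.
Column medium price is strictly dominated by low price for Firm B (2<8, -1<3); eliminate medium price.
Row high price is strictly dominated by row low price (2>-1); eliminate high price.
Only (low price, low price) remains, with payoff 2.

2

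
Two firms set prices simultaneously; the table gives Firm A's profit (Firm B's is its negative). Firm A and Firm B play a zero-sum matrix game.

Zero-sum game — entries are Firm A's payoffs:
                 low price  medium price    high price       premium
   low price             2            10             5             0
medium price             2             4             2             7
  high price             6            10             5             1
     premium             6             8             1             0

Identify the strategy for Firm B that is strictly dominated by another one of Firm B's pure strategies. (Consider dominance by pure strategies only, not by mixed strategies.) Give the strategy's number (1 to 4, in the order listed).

2

Firm B prefers columns that give Firm A less. Compare medium price with low price: 2 < 10, 2 < 4, 6 < 10, 6 < 8.
So low price strictly dominates medium price for Firm B; medium price is strictly dominated.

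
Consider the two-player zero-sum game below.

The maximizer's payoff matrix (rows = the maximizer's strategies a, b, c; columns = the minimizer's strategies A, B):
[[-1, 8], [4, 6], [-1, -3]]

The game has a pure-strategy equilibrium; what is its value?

Row minima: -1, 4, -3 → the maximizer's maximin is 4.
Column maxima: 4, 8 → the minimizer's minimax is 4.
They coincide at (b, A), so the value is 4.

4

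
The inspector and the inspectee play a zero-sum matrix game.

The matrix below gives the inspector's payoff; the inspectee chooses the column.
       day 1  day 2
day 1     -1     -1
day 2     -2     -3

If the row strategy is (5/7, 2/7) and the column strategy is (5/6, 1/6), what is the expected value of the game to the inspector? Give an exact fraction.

Against (5/6, 1/6), each row's expected payoff is day 1: -1; day 2: -13/6.
Taking the (5/7, 2/7)-weighted average: (5/7)·(-1) + (2/7)·(-13/6) = -4/3.

-4/3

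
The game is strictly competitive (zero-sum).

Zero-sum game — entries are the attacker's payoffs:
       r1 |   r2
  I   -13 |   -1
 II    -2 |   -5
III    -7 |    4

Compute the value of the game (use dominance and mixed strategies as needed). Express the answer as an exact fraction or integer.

-43/14

Row I is strictly dominated by row III, so the attacker never plays it.
The remaining 2×2 game on (II, III) × (r1, r2) has no saddle point. Let the attacker play II with probability p; indifference gives −2p − 7(1−p) = −5p + 4(1−p), so p = 11/14.
Similarly the defender's optimal q on r1 is 9/14, and the value is -2·(9/14) + (-5)·(5/14) = -43/14.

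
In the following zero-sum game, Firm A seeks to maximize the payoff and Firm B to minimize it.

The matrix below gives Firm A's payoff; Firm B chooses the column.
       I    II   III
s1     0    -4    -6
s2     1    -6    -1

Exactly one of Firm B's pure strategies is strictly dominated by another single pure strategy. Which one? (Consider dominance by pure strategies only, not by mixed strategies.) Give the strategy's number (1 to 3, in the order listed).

Firm B prefers columns that give Firm A less. Compare I with II: -4 < 0, -6 < 1.
So II strictly dominates I for Firm B; I is strictly dominated.

1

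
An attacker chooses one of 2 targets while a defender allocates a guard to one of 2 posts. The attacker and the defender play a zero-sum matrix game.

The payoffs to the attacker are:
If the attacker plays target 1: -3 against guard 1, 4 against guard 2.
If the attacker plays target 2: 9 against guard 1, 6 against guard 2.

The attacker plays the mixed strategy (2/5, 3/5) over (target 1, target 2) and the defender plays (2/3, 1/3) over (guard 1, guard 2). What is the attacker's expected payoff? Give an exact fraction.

68/15

Against (2/3, 1/3), each row's expected payoff is target 1: -2/3; target 2: 8.
Taking the (2/5, 3/5)-weighted average: (2/5)·(-2/3) + (3/5)·(8) = 68/15.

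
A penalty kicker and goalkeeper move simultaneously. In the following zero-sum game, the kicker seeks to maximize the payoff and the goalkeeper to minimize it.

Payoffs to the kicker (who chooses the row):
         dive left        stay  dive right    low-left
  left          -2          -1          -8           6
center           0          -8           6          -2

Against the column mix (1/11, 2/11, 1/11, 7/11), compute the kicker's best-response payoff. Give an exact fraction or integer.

30/11

left: (-2)·(1/11) + (-1)·(2/11) + (-8)·(1/11) + (6)·(7/11) = 30/11.
center: (0)·(1/11) + (-8)·(2/11) + (6)·(1/11) + (-2)·(7/11) = -24/11.
The best pure response is left with expected payoff 30/11.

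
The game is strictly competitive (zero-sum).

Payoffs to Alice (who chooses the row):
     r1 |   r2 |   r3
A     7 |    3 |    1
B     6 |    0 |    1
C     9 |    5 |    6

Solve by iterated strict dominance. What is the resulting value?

5

Column r1 is strictly dominated by r2 for Bob (3<7, 0<6, 5<9); eliminate r1.
Row B is strictly dominated by row C (5>0, 6>1); eliminate B.
Row A is strictly dominated by row C (5>3, 6>1); eliminate A.
Column r3 is strictly dominated by r2 for Bob (5<6); eliminate r3.
Only (C, r2) remains, with payoff 5.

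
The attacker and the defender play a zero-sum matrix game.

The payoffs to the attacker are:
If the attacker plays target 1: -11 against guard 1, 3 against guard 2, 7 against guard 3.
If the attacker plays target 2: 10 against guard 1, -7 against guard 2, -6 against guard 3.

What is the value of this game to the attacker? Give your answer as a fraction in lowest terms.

-47/31

Column guard 3 is strictly dominated by guard 2 for the defender (it gives the attacker more in every row).
The remaining 2×2 game on (target 1, target 2) × (guard 1, guard 2) has no saddle point. Let the attacker play target 1 with probability p; indifference gives −11p + 10(1−p) = 3p − 7(1−p), so p = 17/31.
Similarly the defender's optimal q on guard 1 is 10/31, and the value is -11·(10/31) + (3)·(21/31) = -47/31.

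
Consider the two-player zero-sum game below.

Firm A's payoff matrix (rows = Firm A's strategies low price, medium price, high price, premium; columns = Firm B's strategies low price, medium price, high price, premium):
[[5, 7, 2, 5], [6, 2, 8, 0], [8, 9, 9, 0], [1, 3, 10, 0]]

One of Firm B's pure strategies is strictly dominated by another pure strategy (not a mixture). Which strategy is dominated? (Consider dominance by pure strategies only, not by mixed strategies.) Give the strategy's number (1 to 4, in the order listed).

2

Firm B prefers columns that give Firm A less. Compare medium price with premium: 5 < 7, 0 < 2, 0 < 9, 0 < 3.
So premium strictly dominates medium price for Firm B; medium price is strictly dominated.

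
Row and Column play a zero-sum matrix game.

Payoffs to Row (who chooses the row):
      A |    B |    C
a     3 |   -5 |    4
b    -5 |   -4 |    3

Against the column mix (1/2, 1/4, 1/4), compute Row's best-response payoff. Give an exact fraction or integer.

5/4

a: (3)·(1/2) + (-5)·(1/4) + (4)·(1/4) = 5/4.
b: (-5)·(1/2) + (-4)·(1/4) + (3)·(1/4) = -11/4.
The best pure response is a with expected payoff 5/4.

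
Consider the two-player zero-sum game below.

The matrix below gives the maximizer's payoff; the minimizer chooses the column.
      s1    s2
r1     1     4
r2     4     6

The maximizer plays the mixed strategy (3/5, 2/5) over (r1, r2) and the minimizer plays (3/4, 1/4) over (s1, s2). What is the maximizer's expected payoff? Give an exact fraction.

Against (3/4, 1/4), each row's expected payoff is r1: 7/4; r2: 9/2.
Taking the (3/5, 2/5)-weighted average: (3/5)·(7/4) + (2/5)·(9/2) = 57/20.

57/20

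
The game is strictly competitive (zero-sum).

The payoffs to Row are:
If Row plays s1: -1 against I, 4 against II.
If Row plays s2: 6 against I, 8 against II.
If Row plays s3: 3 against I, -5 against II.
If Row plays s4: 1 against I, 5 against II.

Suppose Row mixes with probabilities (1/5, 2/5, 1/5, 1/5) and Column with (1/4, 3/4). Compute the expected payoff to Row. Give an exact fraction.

15/4

Against (1/4, 3/4), each row's expected payoff is s1: 11/4; s2: 15/2; s3: -3; s4: 4.
Taking the (1/5, 2/5, 1/5, 1/5)-weighted average: (1/5)·(11/4) + (2/5)·(15/2) + (1/5)·(-3) + (1/5)·(4) = 15/4.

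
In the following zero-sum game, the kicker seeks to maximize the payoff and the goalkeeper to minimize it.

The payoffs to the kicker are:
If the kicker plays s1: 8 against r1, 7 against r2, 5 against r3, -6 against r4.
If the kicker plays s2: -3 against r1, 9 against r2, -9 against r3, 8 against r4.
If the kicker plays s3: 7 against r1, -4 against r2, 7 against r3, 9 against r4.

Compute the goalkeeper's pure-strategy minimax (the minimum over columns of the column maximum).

The worst case (largest entry) in each column is r1: 8, r2: 9, r3: 7, r4: 9.
The best (smallest) of these is 7.

7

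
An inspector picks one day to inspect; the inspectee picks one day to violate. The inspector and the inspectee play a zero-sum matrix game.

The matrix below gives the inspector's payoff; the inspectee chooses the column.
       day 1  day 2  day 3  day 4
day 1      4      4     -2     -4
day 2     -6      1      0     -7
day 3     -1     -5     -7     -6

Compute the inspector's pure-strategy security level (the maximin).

The worst-case payoff for each row is day 1: -4, day 2: -7, day 3: -7.
The best of these is -4.

-4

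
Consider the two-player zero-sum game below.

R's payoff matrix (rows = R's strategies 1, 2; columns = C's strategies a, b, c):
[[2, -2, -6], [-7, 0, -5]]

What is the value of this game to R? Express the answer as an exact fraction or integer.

Column b is strictly dominated by c for C (it gives R more in every row).
The remaining 2×2 game on (1, 2) × (a, c) has no saddle point. Let R play 1 with probability p; indifference gives 2p − 7(1−p) = −6p − 5(1−p), so p = 1/5.
Similarly C's optimal q on a is 1/10, and the value is 2·(1/10) + (-6)·(9/10) = -26/5.

-26/5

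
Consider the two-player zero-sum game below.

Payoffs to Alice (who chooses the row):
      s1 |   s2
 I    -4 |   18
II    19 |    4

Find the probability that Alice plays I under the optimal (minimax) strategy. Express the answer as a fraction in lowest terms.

Row minima are -4 and 4, so Alice's maximin is 4; column maxima are 19 and 18, so Bob's minimax is 18. These differ, so the equilibrium is in mixed strategies.
Let Alice play I with probability p. Bob is indifferent when −4p + 19(1−p) = 18p + 4(1−p), giving p = 15/37.

15/37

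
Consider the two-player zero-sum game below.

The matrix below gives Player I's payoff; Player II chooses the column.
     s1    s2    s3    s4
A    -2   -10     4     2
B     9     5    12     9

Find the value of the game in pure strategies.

5

Row minima: -10, 5 → Player I's maximin is 5.
Column maxima: 9, 5, 12, 9 → Player II's minimax is 5.
They coincide at (B, s2), so the value is 5.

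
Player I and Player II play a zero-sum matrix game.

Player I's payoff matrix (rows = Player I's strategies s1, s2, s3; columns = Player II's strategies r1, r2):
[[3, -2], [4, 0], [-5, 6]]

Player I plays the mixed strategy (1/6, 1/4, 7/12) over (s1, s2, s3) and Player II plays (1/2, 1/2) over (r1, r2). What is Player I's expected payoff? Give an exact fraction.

Against (1/2, 1/2), each row's expected payoff is s1: 1/2; s2: 2; s3: 1/2.
Taking the (1/6, 1/4, 7/12)-weighted average: (1/6)·(1/2) + (1/4)·(2) + (7/12)·(1/2) = 7/8.

7/8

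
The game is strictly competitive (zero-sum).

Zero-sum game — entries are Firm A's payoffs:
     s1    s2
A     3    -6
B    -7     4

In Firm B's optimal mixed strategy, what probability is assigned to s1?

1/2

Row minima are -6 and -7, so Firm A's maximin is -6; column maxima are 3 and 4, so Firm B's minimax is 3. These differ, so the equilibrium is in mixed strategies.
Let Firm B play s1 with probability q. Firm A is indifferent when 3q − 6(1−q) = −7q + 4(1−q), giving q = 1/2.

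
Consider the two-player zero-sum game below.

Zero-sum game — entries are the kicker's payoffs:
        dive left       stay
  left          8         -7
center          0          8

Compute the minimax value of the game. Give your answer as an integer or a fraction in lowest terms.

64/23

Row minima are -7 and 0, so the kicker's maximin is 0; column maxima are 8 and 8, so the goalkeeper's minimax is 8. These differ, so the equilibrium is in mixed strategies.
Let the kicker play left with probability p. The goalkeeper is indifferent when 8p = −7p + 8(1−p), giving p = 8/23.
Let the goalkeeper play dive left with probability q. The kicker is indifferent when 8q − 7(1−q) = 8(1−q), giving q = 15/23.
The value is 8·(15/23) + (-7)·(8/23) = 64/23.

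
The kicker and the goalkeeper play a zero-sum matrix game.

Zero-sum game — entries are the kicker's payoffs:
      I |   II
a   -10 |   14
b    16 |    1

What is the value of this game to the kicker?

Row minima are -10 and 1, so the kicker's maximin is 1; column maxima are 16 and 14, so the goalkeeper's minimax is 14. These differ, so the equilibrium is in mixed strategies.
Let the kicker play a with probability p. The goalkeeper is indifferent when −10p + 16(1−p) = 14p + (1−p), giving p = 5/13.
Let the goalkeeper play I with probability q. The kicker is indifferent when −10q + 14(1−q) = 16q + (1−q), giving q = 1/3.
The value is -10·(1/3) + (14)·(2/3) = 6.

6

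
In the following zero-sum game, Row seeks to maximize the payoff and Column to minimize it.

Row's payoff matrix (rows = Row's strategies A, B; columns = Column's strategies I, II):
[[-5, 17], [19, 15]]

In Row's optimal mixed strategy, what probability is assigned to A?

2/13

Row minima are -5 and 15, so Row's maximin is 15; column maxima are 19 and 17, so Column's minimax is 17. These differ, so the equilibrium is in mixed strategies.
Let Row play A with probability p. Column is indifferent when −5p + 19(1−p) = 17p + 15(1−p), giving p = 2/13.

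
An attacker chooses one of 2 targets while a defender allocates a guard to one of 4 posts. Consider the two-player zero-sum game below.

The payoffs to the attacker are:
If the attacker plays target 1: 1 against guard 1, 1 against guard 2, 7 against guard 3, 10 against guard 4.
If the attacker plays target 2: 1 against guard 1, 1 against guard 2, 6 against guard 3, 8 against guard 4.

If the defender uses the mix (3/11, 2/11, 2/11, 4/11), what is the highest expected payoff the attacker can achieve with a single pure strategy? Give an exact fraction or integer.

target 1: (1)·(3/11) + (1)·(2/11) + (7)·(2/11) + (10)·(4/11) = 59/11.
target 2: (1)·(3/11) + (1)·(2/11) + (6)·(2/11) + (8)·(4/11) = 49/11.
The best pure response is target 1 with expected payoff 59/11.

59/11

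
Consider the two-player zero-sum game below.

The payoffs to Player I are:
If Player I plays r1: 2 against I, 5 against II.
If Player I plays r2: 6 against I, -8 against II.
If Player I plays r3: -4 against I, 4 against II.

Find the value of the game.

46/17

Row r3 is strictly dominated by row r1, so Player I never plays it.
The remaining 2×2 game on (r1, r2) × (I, II) has no saddle point. Let Player I play r1 with probability p; indifference gives 2p + 6(1−p) = 5p − 8(1−p), so p = 14/17.
Similarly Player II's optimal q on I is 13/17, and the value is 2·(13/17) + (5)·(4/17) = 46/17.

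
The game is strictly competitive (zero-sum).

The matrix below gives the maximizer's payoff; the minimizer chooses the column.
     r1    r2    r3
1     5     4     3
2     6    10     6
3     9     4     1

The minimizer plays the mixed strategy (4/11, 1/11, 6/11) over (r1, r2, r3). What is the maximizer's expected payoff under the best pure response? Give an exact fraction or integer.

70/11

1: (5)·(4/11) + (4)·(1/11) + (3)·(6/11) = 42/11.
2: (6)·(4/11) + (10)·(1/11) + (6)·(6/11) = 70/11.
3: (9)·(4/11) + (4)·(1/11) + (1)·(6/11) = 46/11.
The best pure response is 2 with expected payoff 70/11.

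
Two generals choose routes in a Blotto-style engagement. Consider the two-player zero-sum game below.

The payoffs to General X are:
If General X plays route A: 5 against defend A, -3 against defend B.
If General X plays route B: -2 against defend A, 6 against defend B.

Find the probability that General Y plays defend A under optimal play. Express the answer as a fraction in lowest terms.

9/16

Row minima are -3 and -2, so General X's maximin is -2; column maxima are 5 and 6, so General Y's minimax is 5. These differ, so the equilibrium is in mixed strategies.
Let General Y play defend A with probability q. General X is indifferent when 5q − 3(1−q) = −2q + 6(1−q), giving q = 9/16.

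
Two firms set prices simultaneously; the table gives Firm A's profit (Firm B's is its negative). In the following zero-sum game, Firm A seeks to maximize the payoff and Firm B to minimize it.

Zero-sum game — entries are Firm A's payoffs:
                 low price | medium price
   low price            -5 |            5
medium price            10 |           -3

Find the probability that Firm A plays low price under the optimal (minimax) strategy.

13/23

Row minima are -5 and -3, so Firm A's maximin is -3; column maxima are 10 and 5, so Firm B's minimax is 5. These differ, so the equilibrium is in mixed strategies.
Let Firm A play low price with probability p. Firm B is indifferent when −5p + 10(1−p) = 5p − 3(1−p), giving p = 13/23.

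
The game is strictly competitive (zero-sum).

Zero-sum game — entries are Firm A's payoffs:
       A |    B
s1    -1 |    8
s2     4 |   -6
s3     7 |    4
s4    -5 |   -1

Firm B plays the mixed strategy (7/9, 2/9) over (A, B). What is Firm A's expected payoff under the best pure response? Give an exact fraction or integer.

s1: (-1)·(7/9) + (8)·(2/9) = 1.
s2: (4)·(7/9) + (-6)·(2/9) = 16/9.
s3: (7)·(7/9) + (4)·(2/9) = 19/3.
s4: (-5)·(7/9) + (-1)·(2/9) = -37/9.
The best pure response is s3 with expected payoff 19/3.

19/3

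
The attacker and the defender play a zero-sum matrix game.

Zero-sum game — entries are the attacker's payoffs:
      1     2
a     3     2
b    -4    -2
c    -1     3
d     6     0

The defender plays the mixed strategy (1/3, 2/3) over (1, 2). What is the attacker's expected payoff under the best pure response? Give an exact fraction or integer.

7/3

a: (3)·(1/3) + (2)·(2/3) = 7/3.
b: (-4)·(1/3) + (-2)·(2/3) = -8/3.
c: (-1)·(1/3) + (3)·(2/3) = 5/3.
d: (6)·(1/3) + (0)·(2/3) = 2.
The best pure response is a with expected payoff 7/3.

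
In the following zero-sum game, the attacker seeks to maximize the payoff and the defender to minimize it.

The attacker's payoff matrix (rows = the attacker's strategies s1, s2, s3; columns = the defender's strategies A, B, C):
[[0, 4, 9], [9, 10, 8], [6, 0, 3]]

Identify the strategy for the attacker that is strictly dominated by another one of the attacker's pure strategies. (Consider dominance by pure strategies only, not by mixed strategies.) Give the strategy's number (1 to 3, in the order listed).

3

Compare s3 with s2: 9 > 6, 10 > 0, 8 > 3.
So s2 strictly dominates s3 for the attacker; s3 is strictly dominated.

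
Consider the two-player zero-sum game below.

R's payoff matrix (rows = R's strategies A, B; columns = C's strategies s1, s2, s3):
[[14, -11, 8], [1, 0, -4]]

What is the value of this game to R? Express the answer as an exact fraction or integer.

-44/23

Column s1 is strictly dominated by s3 for C (it gives R more in every row).
The remaining 2×2 game on (A, B) × (s2, s3) has no saddle point. Let R play A with probability p; indifference gives −11p = 8p − 4(1−p), so p = 4/23.
Similarly C's optimal q on s2 is 12/23, and the value is -11·(12/23) + (8)·(11/23) = -44/23.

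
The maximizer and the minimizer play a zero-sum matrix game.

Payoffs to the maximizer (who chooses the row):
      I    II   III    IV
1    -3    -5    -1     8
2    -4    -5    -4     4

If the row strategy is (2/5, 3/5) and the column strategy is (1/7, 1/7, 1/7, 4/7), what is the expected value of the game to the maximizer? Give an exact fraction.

11/7

Against (1/7, 1/7, 1/7, 4/7), each row's expected payoff is 1: 23/7; 2: 3/7.
Taking the (2/5, 3/5)-weighted average: (2/5)·(23/7) + (3/5)·(3/7) = 11/7.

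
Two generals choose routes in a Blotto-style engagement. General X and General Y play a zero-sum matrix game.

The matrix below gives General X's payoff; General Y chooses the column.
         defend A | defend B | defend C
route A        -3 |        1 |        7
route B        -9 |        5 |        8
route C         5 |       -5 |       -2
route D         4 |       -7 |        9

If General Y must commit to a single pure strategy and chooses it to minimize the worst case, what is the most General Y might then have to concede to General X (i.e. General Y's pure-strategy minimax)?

The worst case (largest entry) in each column is defend A: 5, defend B: 5, defend C: 9.
The best (smallest) of these is 5.

5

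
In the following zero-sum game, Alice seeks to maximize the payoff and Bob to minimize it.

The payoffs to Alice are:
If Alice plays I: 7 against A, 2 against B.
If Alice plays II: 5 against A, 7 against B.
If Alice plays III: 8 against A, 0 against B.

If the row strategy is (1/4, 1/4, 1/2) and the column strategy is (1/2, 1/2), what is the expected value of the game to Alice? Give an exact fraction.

Against (1/2, 1/2), each row's expected payoff is I: 9/2; II: 6; III: 4.
Taking the (1/4, 1/4, 1/2)-weighted average: (1/4)·(9/2) + (1/4)·(6) + (1/2)·(4) = 37/8.

37/8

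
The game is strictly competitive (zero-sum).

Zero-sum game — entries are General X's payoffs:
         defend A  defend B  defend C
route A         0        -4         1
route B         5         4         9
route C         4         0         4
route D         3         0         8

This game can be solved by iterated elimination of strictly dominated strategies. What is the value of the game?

Row route A is strictly dominated by row route B (5>0, 4>-4, 9>1); eliminate route A.
Column defend A is strictly dominated by defend B for General Y (4<5, 0<4, 0<3); eliminate defend A.
Column defend C is strictly dominated by defend B for General Y (4<9, 0<4, 0<8); eliminate defend C.
Row route D is strictly dominated by row route B (4>0); eliminate route D.
Row route C is strictly dominated by row route B (4>0); eliminate route C.
Only (route B, defend B) remains, with payoff 4.

4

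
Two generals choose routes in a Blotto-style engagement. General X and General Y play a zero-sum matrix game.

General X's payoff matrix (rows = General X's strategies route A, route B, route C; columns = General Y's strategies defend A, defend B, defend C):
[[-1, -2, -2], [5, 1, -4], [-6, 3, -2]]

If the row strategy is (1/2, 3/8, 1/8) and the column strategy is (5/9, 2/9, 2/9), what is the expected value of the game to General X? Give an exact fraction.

-23/72

Against (5/9, 2/9, 2/9), each row's expected payoff is route A: -13/9; route B: 19/9; route C: -28/9.
Taking the (1/2, 3/8, 1/8)-weighted average: (1/2)·(-13/9) + (3/8)·(19/9) + (1/8)·(-28/9) = -23/72.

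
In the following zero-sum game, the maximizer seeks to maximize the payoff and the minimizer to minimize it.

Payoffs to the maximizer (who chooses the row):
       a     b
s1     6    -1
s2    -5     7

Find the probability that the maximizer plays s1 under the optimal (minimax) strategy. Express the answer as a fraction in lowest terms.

12/19

Row minima are -1 and -5, so the maximizer's maximin is -1; column maxima are 6 and 7, so the minimizer's minimax is 6. These differ, so the equilibrium is in mixed strategies.
Let the maximizer play s1 with probability p. The minimizer is indifferent when 6p − 5(1−p) = −p + 7(1−p), giving p = 12/19.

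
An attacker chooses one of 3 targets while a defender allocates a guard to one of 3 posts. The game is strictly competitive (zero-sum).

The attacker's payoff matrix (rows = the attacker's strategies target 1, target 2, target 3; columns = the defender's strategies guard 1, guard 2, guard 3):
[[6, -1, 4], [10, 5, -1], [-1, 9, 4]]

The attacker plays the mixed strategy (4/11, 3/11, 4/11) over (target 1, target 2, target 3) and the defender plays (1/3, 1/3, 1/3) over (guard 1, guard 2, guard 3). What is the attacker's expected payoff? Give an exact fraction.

Against (1/3, 1/3, 1/3), each row's expected payoff is target 1: 3; target 2: 14/3; target 3: 4.
Taking the (4/11, 3/11, 4/11)-weighted average: (4/11)·(3) + (3/11)·(14/3) + (4/11)·(4) = 42/11.

42/11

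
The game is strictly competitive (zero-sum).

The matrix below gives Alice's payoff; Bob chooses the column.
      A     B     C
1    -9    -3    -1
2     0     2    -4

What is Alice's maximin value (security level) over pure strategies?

-4

The worst-case payoff for each row is 1: -9, 2: -4.
The best of these is -4.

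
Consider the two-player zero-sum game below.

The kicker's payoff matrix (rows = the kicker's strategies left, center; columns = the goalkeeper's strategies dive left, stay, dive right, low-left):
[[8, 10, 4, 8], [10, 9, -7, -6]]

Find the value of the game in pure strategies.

Row minima: 4, -7 → the kicker's maximin is 4.
Column maxima: 10, 10, 4, 8 → the goalkeeper's minimax is 4.
They coincide at (left, dive right), so the value is 4.

4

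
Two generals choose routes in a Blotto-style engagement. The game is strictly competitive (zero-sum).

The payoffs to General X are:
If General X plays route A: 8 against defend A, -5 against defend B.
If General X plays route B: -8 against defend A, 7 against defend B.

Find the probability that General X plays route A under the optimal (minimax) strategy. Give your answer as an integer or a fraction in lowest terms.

15/28

Row minima are -5 and -8, so General X's maximin is -5; column maxima are 8 and 7, so General Y's minimax is 7. These differ, so the equilibrium is in mixed strategies.
Let General X play route A with probability p. General Y is indifferent when 8p − 8(1−p) = −5p + 7(1−p), giving p = 15/28.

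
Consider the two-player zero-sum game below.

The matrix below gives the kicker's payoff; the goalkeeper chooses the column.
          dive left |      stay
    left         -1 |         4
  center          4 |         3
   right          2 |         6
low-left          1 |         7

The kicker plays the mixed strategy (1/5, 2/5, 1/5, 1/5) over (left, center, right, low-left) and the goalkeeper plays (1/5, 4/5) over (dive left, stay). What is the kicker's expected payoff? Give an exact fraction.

102/25

Against (1/5, 4/5), each row's expected payoff is left: 3; center: 16/5; right: 26/5; low-left: 29/5.
Taking the (1/5, 2/5, 1/5, 1/5)-weighted average: (1/5)·(3) + (2/5)·(16/5) + (1/5)·(26/5) + (1/5)·(29/5) = 102/25.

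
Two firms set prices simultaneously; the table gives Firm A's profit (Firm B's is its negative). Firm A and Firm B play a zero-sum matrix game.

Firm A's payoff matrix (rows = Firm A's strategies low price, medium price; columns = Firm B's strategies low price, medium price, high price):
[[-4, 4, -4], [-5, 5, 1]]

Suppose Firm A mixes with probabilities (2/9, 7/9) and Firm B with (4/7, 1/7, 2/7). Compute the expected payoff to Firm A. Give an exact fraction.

Against (4/7, 1/7, 2/7), each row's expected payoff is low price: -20/7; medium price: -13/7.
Taking the (2/9, 7/9)-weighted average: (2/9)·(-20/7) + (7/9)·(-13/7) = -131/63.

-131/63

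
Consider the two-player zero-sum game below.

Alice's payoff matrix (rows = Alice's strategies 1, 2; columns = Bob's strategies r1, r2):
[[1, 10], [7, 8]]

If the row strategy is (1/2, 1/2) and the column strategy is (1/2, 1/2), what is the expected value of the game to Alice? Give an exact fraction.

13/2

Against (1/2, 1/2), each row's expected payoff is 1: 11/2; 2: 15/2.
Taking the (1/2, 1/2)-weighted average: (1/2)·(11/2) + (1/2)·(15/2) = 13/2.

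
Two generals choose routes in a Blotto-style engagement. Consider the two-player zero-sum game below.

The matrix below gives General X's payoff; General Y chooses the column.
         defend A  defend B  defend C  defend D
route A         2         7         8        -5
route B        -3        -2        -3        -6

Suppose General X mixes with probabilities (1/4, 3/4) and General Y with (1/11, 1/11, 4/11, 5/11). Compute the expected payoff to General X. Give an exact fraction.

Against (1/11, 1/11, 4/11, 5/11), each row's expected payoff is route A: 16/11; route B: -47/11.
Taking the (1/4, 3/4)-weighted average: (1/4)·(16/11) + (3/4)·(-47/11) = -125/44.

-125/44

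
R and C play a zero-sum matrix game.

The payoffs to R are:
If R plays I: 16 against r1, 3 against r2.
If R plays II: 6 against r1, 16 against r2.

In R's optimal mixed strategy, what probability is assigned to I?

Row minima are 3 and 6, so R's maximin is 6; column maxima are 16 and 16, so C's minimax is 16. These differ, so the equilibrium is in mixed strategies.
Let R play I with probability p. C is indifferent when 16p + 6(1−p) = 3p + 16(1−p), giving p = 10/23.

10/23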